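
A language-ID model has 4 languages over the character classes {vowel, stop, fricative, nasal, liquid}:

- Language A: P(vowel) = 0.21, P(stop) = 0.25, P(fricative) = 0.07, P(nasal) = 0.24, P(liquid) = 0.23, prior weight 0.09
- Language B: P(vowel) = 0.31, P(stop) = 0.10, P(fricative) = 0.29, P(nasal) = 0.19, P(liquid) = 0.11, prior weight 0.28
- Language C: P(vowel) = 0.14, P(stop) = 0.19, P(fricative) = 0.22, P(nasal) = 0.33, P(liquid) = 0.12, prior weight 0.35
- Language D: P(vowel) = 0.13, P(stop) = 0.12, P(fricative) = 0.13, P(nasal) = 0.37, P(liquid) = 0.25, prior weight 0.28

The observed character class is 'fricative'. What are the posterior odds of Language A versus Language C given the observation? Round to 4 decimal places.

The posterior odds equal the prior odds times the likelihood ratio: (P(Z=i)/P(Z=j))·(f_i(x)/f_j(x)).
Component likelihoods at x = 'fricative':
  L_A = P(fricative | comp) = 0.07
  L_B = P(fricative | comp) = 0.29
  L_C = P(fricative | comp) = 0.22
  L_D = P(fricative | comp) = 0.13
Odds = (0.09/0.35) × (0.07/0.22) = 0.257143 × 0.318182 ≈ 0.0818

0.0818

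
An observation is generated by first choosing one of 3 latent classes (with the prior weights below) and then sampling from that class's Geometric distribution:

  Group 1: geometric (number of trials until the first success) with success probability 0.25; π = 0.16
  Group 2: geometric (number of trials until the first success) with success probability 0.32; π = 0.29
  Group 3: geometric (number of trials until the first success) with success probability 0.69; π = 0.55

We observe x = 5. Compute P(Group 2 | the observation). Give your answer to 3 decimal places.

By Bayes' theorem, P(k | x) = π_k f_k(x) / Σ_j π_j f_j(x).
Evaluate each component's likelihood at the observed value:
  L_1 = 0.0791016
  L_2 = 0.0684204
  L_3 = 0.00637229
Prior × likelihood for each component:
  π_1·L_1 = 0.16 × 0.0791016 = 0.0126563
  π_2·L_2 = 0.29 × 0.0684204 = 0.0198419
  π_3·L_3 = 0.55 × 0.00637229 = 0.00350476
Sum: 0.0126563 + 0.0198419 + 0.00350476 = 0.0360029
So the posterior for Group 2 is 0.0198419 / 0.0360029 ≈ 0.551.

0.551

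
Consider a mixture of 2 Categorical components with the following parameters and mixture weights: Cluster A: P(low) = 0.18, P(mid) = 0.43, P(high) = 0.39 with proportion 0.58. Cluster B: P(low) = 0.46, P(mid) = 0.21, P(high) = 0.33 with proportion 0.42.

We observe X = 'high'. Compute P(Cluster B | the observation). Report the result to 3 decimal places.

0.380

Apply Bayes' rule: the posterior for each component is proportional to its prior times its likelihood at x.
Evaluate each component's likelihood at the observed value:
  L_A = P(high | comp) = 0.39
  L_B = P(high | comp) = 0.33
Weight by the priors:
  w_A·L_A = 0.58 × 0.39 = 0.2262
  w_B·L_B = 0.42 × 0.33 = 0.1386
Evidence: 0.2262 + 0.1386 = 0.3648
P(Cluster B | the observation) = 0.1386 / 0.3648 ≈ 0.380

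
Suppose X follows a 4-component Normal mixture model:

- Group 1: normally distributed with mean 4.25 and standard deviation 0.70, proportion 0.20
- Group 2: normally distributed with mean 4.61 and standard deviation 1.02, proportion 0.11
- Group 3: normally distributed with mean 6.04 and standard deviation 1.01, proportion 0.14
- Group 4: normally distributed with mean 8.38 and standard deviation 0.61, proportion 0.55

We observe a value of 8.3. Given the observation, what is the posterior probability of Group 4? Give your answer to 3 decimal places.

P(component k | x) = π_k·f_k(x) / marginal(x), where marginal(x) = Σ_j π_j·f_j(x).
Normal densities:
  f_1 = (1/(0.70·√(2π)))·exp(−(8.3−4.25)²/(2·0.70²)) = 0.569918·exp(-16.73724) = 3.06845e-08
  f_2 = (1/(1.02·√(2π)))·exp(−(8.3−4.61)²/(2·1.02²)) = 0.391120·exp(-6.54369) = 0.00056289
  f_3 = (1/(1.01·√(2π)))·exp(−(8.3−6.04)²/(2·1.01²)) = 0.394992·exp(-2.50348) = 0.0323103
  f_4 = (1/(0.61·√(2π)))·exp(−(8.3−8.38)²/(2·0.61²)) = 0.654004·exp(-0.00860) = 0.648404
Unnormalised posteriors:
  π_1·f_1 = 0.20 × 3.06845e-08 = 6.1369e-09
  π_2·f_2 = 0.11 × 0.00056289 = 6.19179e-05
  π_3·f_3 = 0.14 × 0.0323103 = 0.00452344
  π_4·f_4 = 0.55 × 0.648404 = 0.356622
Normaliser: 6.1369e-09 + 6.19179e-05 + 0.00452344 + 0.356622 = 0.361207
P(Group 4 | data) = 0.356622 / 0.361207 ≈ 0.987

0.987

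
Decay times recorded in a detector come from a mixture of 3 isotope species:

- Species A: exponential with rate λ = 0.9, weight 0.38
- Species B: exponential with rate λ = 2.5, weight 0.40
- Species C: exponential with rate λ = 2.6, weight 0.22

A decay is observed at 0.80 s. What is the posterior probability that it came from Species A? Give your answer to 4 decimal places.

Posterior ∝ prior × likelihood, so P(k | x) ∝ w_k f_k(x); normalise over all components.
Exponential densities:
  L_A = 0.9·e^(−0.9·0.80) = 0.9·e^(−0.7200) = 0.438077
  L_B = 2.5·e^(−2.5·0.80) = 2.5·e^(−2.0000) = 0.338338
  L_C = 2.6·e^(−2.6·0.80) = 2.6·e^(−2.0800) = 0.324819
Unnormalised posteriors:
  w_A·L_A = 0.38 × 0.438077 = 0.166469
  w_B·L_B = 0.40 × 0.338338 = 0.135335
  w_C·L_C = 0.22 × 0.324819 = 0.0714601
Evidence: 0.166469 + 0.135335 + 0.0714601 = 0.373265
Responsibility of Species A: 0.166469 / 0.373265 ≈ 0.4460

0.4460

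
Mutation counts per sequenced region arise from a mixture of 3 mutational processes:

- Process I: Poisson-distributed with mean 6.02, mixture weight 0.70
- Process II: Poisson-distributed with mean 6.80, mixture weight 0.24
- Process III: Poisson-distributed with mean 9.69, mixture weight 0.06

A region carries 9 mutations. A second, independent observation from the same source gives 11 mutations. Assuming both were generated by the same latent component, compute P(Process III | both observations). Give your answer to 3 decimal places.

0.294

Apply Bayes' rule: the posterior for each component is proportional to its prior times its likelihood at x.
Since both observations come from the same component, the likelihood for component k is f_k(x₁)·f_k(x₂).
  f_I = [0.0695269] × [0.0229062] = 0.0015926
  f_II = [0.0954146] × [0.0401088] = 0.00382697
  f_III = [0.128481] × [0.109671] = 0.0140906
Weight by the priors:
  π_I·f_I = 0.70 × 0.0015926 = 0.00111482
  π_II·f_II = 0.24 × 0.00382697 = 0.000918472
  π_III·f_III = 0.06 × 0.0140906 = 0.000845436
Normaliser: 0.00111482 + 0.000918472 + 0.000845436 = 0.00287873
So the posterior for Process III is 0.000845436 / 0.00287873 ≈ 0.294.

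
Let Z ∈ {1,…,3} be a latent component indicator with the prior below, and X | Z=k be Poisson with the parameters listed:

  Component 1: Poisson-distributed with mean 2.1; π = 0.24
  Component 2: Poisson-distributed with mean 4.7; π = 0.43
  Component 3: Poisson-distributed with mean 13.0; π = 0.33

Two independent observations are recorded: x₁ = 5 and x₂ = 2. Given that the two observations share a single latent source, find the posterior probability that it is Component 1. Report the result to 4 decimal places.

0.2645

Apply Bayes' rule: the posterior for each component is proportional to its prior times its likelihood at x.
Since both observations come from the same component, the likelihood for component k is f_k(x₁)·f_k(x₂).
  p_1 = [0.041677] × [0.270016] = 0.0112535
  p_2 = [0.17383] × [0.100457] = 0.0174625
  p_3 = [0.0069937] × [0.000190998] = 1.33578e-06
Prior × likelihood for each component:
  P(Z=1)·p_1 = 0.24 × 0.0112535 = 0.00270084
  P(Z=2)·p_2 = 0.43 × 0.0174625 = 0.00750886
  P(Z=3)·p_3 = 0.33 × 1.33578e-06 = 4.40808e-07
Denominator: 0.00270084 + 0.00750886 + 4.40808e-07 = 0.0102101
P(Component 1 | data) ≈ 0.2645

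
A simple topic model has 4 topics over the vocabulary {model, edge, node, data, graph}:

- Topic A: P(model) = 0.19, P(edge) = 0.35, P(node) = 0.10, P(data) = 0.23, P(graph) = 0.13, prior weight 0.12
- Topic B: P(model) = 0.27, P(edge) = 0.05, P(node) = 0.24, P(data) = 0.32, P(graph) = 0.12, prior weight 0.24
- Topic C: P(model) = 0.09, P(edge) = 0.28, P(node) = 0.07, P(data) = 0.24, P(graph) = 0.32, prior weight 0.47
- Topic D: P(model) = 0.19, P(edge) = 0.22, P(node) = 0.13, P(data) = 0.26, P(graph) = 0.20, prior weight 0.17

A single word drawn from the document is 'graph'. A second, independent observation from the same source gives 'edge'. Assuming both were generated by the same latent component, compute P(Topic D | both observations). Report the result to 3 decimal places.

By Bayes' theorem, P(k | x) = π_k f_k(x) / Σ_j π_j f_j(x).
Since both observations come from the same component, the likelihood for component k is f_k(x₁)·f_k(x₂).
  p_A = [0.13] × [0.35] = 0.0455
  p_B = [0.12] × [0.05] = 0.006
  p_C = [0.32] × [0.28] = 0.0896
  p_D = [0.2] × [0.22] = 0.044
Weight by the priors:
  π_A·p_A = 0.12 × 0.0455 = 0.00546
  π_B·p_B = 0.24 × 0.006 = 0.00144
  π_C·p_C = 0.47 × 0.0896 = 0.042112
  π_D·p_D = 0.17 × 0.044 = 0.00748
Evidence: 0.00546 + 0.00144 + 0.042112 + 0.00748 = 0.056492
P(Topic D | data) ≈ 0.132

0.132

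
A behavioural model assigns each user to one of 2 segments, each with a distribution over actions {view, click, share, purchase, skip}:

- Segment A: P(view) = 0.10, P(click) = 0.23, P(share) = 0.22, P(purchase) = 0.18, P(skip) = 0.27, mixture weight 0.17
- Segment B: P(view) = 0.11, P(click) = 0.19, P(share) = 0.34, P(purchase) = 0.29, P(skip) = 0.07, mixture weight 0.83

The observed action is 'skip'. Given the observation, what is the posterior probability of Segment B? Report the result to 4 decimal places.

0.5587

The responsibility of component k is P(Z=k) f_k(x) divided by Σ_j P(Z=j) f_j(x).
Component likelihoods at x = 'skip':
  p_A = 0.27
  p_B = 0.07
Unnormalised posteriors:
  P(Z=A)·p_A = 0.17 × 0.27 = 0.0459
  P(Z=B)·p_B = 0.83 × 0.07 = 0.0581
Sum: 0.0459 + 0.0581 = 0.104
Responsibility of Segment B: 0.0581 / 0.104 ≈ 0.5587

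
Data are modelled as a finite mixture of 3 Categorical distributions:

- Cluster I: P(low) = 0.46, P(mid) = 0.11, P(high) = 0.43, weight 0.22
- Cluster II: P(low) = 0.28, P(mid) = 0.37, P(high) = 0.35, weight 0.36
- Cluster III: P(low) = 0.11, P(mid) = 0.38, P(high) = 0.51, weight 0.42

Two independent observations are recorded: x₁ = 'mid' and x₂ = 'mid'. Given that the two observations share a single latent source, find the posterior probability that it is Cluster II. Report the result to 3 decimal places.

P(component k | x) = w_k·f_k(x) / marginal(x), where marginal(x) = Σ_j w_j·f_j(x).
Since both observations come from the same component, the likelihood for component k is f_k(x₁)·f_k(x₂).
  L_I = [0.11] × [0.11] = 0.0121
  L_II = [0.37] × [0.37] = 0.1369
  L_III = [0.38] × [0.38] = 0.1444
Multiply by the mixture weights:
  w_I·L_I = 0.22 × 0.0121 = 0.002662
  w_II·L_II = 0.36 × 0.1369 = 0.049284
  w_III·L_III = 0.42 × 0.1444 = 0.060648
Marginal: 0.002662 + 0.049284 + 0.060648 = 0.112594
Responsibility of Cluster II: 0.049284 / 0.112594 ≈ 0.438

0.438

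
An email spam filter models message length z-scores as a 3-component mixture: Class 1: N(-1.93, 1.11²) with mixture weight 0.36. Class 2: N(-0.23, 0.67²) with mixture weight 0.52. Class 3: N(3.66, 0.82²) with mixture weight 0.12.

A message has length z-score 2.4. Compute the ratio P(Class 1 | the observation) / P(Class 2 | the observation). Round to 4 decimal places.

0.4599

Only the two components matter; the odds are (π_i f_i(x)) / (π_j f_j(x)).
Component likelihoods at x = 2.4:
  L_1 = 0.000178341
  L_2 = 0.000268479
  L_3 = 0.149414
6.42028e-05 / 0.000139609 ≈ 0.4599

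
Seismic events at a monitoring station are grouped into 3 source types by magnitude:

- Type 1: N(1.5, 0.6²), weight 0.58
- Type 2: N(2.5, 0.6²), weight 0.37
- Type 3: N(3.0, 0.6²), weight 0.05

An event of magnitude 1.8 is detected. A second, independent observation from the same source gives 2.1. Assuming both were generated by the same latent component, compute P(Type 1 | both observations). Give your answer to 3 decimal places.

0.671

P(component k | x) = π_k·f_k(x) / marginal(x), where marginal(x) = Σ_j π_j·f_j(x).
Since both observations come from the same component, the likelihood for component k is f_k(x₁)·f_k(x₂).
  f_1 = [0.586776] × [0.403285] = 0.236638
  f_2 = [0.336664] × [0.532413] = 0.179245
  f_3 = [0.0899849] × [0.215863] = 0.0194244
Prior × likelihood for each component:
  π_1·f_1 = 0.58 × 0.236638 = 0.13725
  π_2·f_2 = 0.37 × 0.179245 = 0.0663205
  π_3·f_3 = 0.05 × 0.0194244 = 0.000971219
Denominator: 0.13725 + 0.0663205 + 0.000971219 = 0.204541
Responsibility of Type 1: 0.13725 / 0.204541 ≈ 0.671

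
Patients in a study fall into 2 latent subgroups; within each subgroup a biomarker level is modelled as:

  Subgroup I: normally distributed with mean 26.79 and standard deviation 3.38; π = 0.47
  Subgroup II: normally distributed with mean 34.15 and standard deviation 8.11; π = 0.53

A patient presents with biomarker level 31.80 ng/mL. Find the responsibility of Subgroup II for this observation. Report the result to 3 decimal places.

0.575

By Bayes' theorem, P(k | x) = π_k f_k(x) / Σ_j π_j f_j(x).
Normal densities:
  p_I = (1/(3.38·√(2π)))·exp(−(31.80−26.79)²/(2·3.38²)) = 0.118030·exp(-1.09853) = 0.0393466
  p_II = (1/(8.11·√(2π)))·exp(−(31.80−34.15)²/(2·8.11²)) = 0.049191·exp(-0.04198) = 0.047169
Unnormalised posteriors:
  π_I·p_I = 0.47 × 0.0393466 = 0.0184929
  π_II·p_II = 0.53 × 0.047169 = 0.0249996
Evidence: 0.0184929 + 0.0249996 = 0.0434925
P(Subgroup II | data) ≈ 0.575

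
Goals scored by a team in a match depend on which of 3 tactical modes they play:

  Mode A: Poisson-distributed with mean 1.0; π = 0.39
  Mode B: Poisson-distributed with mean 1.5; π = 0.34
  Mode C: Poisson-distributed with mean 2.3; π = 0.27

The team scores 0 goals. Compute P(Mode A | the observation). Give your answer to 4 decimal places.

0.5823

P(component k | x) = P(Z=k)·f_k(x) / marginal(x), where marginal(x) = Σ_j P(Z=j)·f_j(x).
Component likelihoods at x = 0 goals:
  L_A = e^(−1.0)·1.0^0/0! = 0.367879
  L_B = e^(−1.5)·1.5^0/0! = 0.22313
  L_C = e^(−2.3)·2.3^0/0! = 0.100259
Weight by the priors:
  P(Z=A)·L_A = 0.39 × 0.367879 = 0.143473
  P(Z=B)·L_B = 0.34 × 0.22313 = 0.0758643
  P(Z=C)·L_C = 0.27 × 0.100259 = 0.0270699
Marginal: 0.143473 + 0.0758643 + 0.0270699 = 0.246407
Responsibility of Mode A: 0.143473 / 0.246407 ≈ 0.5823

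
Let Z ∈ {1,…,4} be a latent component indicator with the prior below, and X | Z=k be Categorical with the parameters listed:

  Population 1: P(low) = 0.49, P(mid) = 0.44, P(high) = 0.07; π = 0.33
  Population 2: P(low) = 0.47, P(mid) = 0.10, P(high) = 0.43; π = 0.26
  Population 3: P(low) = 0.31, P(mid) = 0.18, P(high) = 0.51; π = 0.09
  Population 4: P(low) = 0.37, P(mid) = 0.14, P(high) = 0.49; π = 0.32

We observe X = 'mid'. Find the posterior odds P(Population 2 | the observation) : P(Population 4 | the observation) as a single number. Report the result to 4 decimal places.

0.5804

Only the two components matter; the odds are (π_i f_i(x)) / (π_j f_j(x)).
Component likelihoods at x = 'mid':
  L_1 = P(mid | comp) = 0.44
  L_2 = P(mid | comp) = 0.10
  L_3 = P(mid | comp) = 0.18
  L_4 = P(mid | comp) = 0.14
0.026 / 0.0448 ≈ 0.5804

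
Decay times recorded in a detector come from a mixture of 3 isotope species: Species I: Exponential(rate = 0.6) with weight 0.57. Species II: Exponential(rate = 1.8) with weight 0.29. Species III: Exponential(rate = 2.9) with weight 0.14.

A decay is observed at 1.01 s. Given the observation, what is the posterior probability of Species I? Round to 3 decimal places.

0.637

By Bayes' theorem, P(k | x) = w_k f_k(x) / Σ_j w_j f_j(x).
Component likelihoods at x = 1.01 s:
  f_I = 0.6·e^(−0.6·1.01) = 0.6·e^(−0.6060) = 0.327317
  f_II = 1.8·e^(−1.8·1.01) = 1.8·e^(−1.8180) = 0.29223
  f_III = 2.9·e^(−2.9·1.01) = 2.9·e^(−2.9290) = 0.155006
Multiply by the mixture weights:
  w_I·f_I = 0.57 × 0.327317 = 0.186571
  w_II·f_II = 0.29 × 0.29223 = 0.0847468
  w_III·f_III = 0.14 × 0.155006 = 0.0217009
Sum: 0.186571 + 0.0847468 + 0.0217009 = 0.293018
P(Species I | 1.01 s) ≈ 0.637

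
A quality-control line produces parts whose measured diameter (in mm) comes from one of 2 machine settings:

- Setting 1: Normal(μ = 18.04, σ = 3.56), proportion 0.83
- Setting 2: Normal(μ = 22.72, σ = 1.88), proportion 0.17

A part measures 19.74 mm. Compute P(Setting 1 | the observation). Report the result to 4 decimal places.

By Bayes' theorem, P(k | x) = P(Z=k) f_k(x) / Σ_j P(Z=j) f_j(x).
Normal densities:
  p_1 = 0.0999869
  p_2 = 0.0604166
Unnormalised posteriors:
  P(Z=1)·p_1 = 0.83 × 0.0999869 = 0.0829892
  P(Z=2)·p_2 = 0.17 × 0.0604166 = 0.0102708
Marginal: 0.0829892 + 0.0102708 = 0.09326
P(Setting 1 | the observation) ≈ 0.8899

0.8899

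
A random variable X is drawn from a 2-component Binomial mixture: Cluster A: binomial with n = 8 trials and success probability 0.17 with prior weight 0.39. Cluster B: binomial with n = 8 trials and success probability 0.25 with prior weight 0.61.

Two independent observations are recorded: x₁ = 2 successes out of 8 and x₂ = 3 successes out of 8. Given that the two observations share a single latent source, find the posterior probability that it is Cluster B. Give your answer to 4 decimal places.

Apply Bayes' rule: the posterior for each component is proportional to its prior times its likelihood at x.
Since both observations come from the same component, the likelihood for component k is f_k(x₁)·f_k(x₂).
  L_A = [C(8,2)·0.17^2·0.83^6 = 28·0.0289·0.32694 = 0.26456] × [0.108374] = 0.0286715
  L_B = [C(8,2)·0.25^2·0.75^6 = 28·0.0625·0.177979 = 0.311462] × [0.207642] = 0.0646726
Weight by the priors:
  π_A·L_A = 0.39 × 0.0286715 = 0.0111819
  π_B·L_B = 0.61 × 0.0646726 = 0.0394503
Marginal: 0.0111819 + 0.0394503 = 0.0506321
Responsibility of Cluster B: 0.0394503 / 0.0506321 ≈ 0.7792

0.7792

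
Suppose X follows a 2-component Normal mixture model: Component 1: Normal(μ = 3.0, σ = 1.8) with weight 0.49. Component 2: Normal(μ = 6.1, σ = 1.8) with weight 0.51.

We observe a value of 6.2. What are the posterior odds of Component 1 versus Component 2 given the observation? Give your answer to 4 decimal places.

0.1982

Posterior odds = (π_i f_i(x)) / (π_j f_j(x)); the normalising sum cancels.
Normal densities:
  L_1 = 0.0456399
  L_2 = 0.221293
Posterior odds = (π_1·L_1) / (π_2·L_2) = (0.49·0.0456399) / (0.51·0.221293) = 0.0223636 / 0.112859 ≈ 0.1982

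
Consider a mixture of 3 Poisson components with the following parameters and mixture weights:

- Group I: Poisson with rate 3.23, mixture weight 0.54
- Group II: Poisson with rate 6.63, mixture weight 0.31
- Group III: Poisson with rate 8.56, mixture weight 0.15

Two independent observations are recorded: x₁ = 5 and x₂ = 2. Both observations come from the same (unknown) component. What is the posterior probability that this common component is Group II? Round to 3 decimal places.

The responsibility of component k is π_k f_k(x) divided by Σ_j π_j f_j(x).
Since both observations come from the same component, the likelihood for component k is f_k(x₁)·f_k(x₂).
  L_I = [e^(−3.23)·3.23^5/5! = 0.115894] × [0.20635] = 0.0239147
  L_II = [e^(−6.63)·6.63^5/5! = 0.140933] × [0.0290151] = 0.0040892
  L_III = [e^(−8.56)·8.56^5/5! = 0.0733883] × [0.00702032] = 0.000515209
Multiply by the mixture weights:
  π_I·L_I = 0.54 × 0.0239147 = 0.0129139
  π_II·L_II = 0.31 × 0.0040892 = 0.00126765
  π_III·L_III = 0.15 × 0.000515209 = 7.72814e-05
Denominator: 0.0129139 + 0.00126765 + 7.72814e-05 = 0.0142588
P(Group II | x₁,x₂) ≈ 0.089

0.089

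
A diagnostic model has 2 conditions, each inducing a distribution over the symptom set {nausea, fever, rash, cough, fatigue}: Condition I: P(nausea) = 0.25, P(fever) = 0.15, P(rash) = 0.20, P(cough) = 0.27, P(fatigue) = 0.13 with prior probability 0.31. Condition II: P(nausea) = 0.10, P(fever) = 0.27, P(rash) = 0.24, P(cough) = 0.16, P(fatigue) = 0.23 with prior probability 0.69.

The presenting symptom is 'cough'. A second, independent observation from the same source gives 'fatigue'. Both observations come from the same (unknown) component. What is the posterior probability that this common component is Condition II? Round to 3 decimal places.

Apply Bayes' rule: the posterior for each component is proportional to its prior times its likelihood at x.
Since both observations come from the same component, the likelihood for component k is f_k(x₁)·f_k(x₂).
  L_I = [0.27] × [0.13] = 0.0351
  L_II = [0.16] × [0.23] = 0.0368
Multiply by the mixture weights:
  π_I·L_I = 0.31 × 0.0351 = 0.010881
  π_II·L_II = 0.69 × 0.0368 = 0.025392
Normaliser: 0.010881 + 0.025392 = 0.036273
P(Condition II | data) = 0.025392 / 0.036273 ≈ 0.700

0.700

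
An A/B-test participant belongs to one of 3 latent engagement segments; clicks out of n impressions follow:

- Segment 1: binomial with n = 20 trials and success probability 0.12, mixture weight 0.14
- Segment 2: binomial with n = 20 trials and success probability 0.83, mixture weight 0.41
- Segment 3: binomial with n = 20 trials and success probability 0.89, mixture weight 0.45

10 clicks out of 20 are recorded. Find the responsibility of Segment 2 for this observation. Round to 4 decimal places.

0.9549

Posterior ∝ prior × likelihood, so P(k | x) ∝ P(Z=k) f_k(x); normalise over all components.
Evaluate each component's likelihood at the observed value:
  L_1 = C(20,10)·0.12^10·0.88^10 = 184756·6.19174e-10·0.278501 = 3.18594e-05
  L_2 = C(20,10)·0.83^10·0.17^10 = 184756·0.15516·2.01599e-08 = 0.000577921
  L_3 = C(20,10)·0.89^10·0.11^10 = 184756·0.311817·2.59374e-10 = 1.49426e-05
Prior × likelihood for each component:
  P(Z=1)·L_1 = 0.14 × 3.18594e-05 = 4.46032e-06
  P(Z=2)·L_2 = 0.41 × 0.000577921 = 0.000236948
  P(Z=3)·L_3 = 0.45 × 1.49426e-05 = 6.72416e-06
Denominator: 4.46032e-06 + 0.000236948 + 6.72416e-06 = 0.000248132
So the posterior for Segment 2 is 0.000236948 / 0.000248132 ≈ 0.9549.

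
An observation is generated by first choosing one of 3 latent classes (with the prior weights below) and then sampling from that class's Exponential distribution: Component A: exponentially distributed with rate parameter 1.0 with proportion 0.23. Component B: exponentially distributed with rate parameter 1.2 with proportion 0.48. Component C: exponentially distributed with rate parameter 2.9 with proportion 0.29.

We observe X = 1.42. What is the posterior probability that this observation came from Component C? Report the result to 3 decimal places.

The responsibility of component k is w_k f_k(x) divided by Σ_j w_j f_j(x).
Exponential densities:
  f_A = 1.0·e^(−1.0·1.42) = 1.0·e^(−1.4200) = 0.241714
  f_B = 1.2·e^(−1.2·1.42) = 1.2·e^(−1.7040) = 0.218345
  f_C = 2.9·e^(−2.9·1.42) = 2.9·e^(−4.1180) = 0.0472034
Unnormalised posteriors:
  w_A·f_A = 0.23 × 0.241714 = 0.0555942
  w_B·f_B = 0.48 × 0.218345 = 0.104806
  w_C·f_C = 0.29 × 0.0472034 = 0.013689
Sum: 0.0555942 + 0.104806 + 0.013689 = 0.174089
P(Component C | 1.42) ≈ 0.079

0.079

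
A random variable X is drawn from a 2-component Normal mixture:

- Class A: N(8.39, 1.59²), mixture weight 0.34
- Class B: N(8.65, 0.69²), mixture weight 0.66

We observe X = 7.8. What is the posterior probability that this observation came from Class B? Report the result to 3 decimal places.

0.692

The responsibility of component k is π_k f_k(x) divided by Σ_j π_j f_j(x).
Normal densities:
  L_A = (1/(1.59·√(2π)))·exp(−(7.8−8.39)²/(2·1.59²)) = 0.250907·exp(-0.06885) = 0.234214
  L_B = (1/(0.69·√(2π)))·exp(−(7.8−8.65)²/(2·0.69²)) = 0.578177·exp(-0.75877) = 0.270727
Prior × likelihood for each component:
  π_A·L_A = 0.34 × 0.234214 = 0.0796329
  π_B·L_B = 0.66 × 0.270727 = 0.17868
Sum: 0.0796329 + 0.17868 = 0.258313
Responsibility of Class B: 0.17868 / 0.258313 ≈ 0.692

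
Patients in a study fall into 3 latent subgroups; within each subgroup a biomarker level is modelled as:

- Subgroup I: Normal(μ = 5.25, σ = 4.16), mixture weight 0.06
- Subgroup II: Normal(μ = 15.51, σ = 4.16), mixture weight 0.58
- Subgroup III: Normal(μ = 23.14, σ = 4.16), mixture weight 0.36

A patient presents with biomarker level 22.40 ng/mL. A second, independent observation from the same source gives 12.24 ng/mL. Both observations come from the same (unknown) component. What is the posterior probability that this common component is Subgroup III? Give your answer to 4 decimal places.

0.0958

Apply Bayes' rule: the posterior for each component is proportional to its prior times its likelihood at x.
Since both observations come from the same component, the likelihood for component k is f_k(x₁)·f_k(x₂).
  L_I = [(1/(4.16·√(2π)))·exp(−(22.40−5.25)²/(2·4.16²)) = 0.095900·exp(-8.49790) = 1.95536e-05] × [0.0233738] = 4.57042e-07
  L_II = [(1/(4.16·√(2π)))·exp(−(22.40−15.51)²/(2·4.16²)) = 0.095900·exp(-1.37158) = 0.0243302] × [0.0704116] = 0.00171313
  L_III = [(1/(4.16·√(2π)))·exp(−(22.40−23.14)²/(2·4.16²)) = 0.095900·exp(-0.01582) = 0.0943943] × [0.00309751] = 0.000292387
Weight by the priors:
  P(Z=I)·L_I = 0.06 × 4.57042e-07 = 2.74225e-08
  P(Z=II)·L_II = 0.58 × 0.00171313 = 0.000993616
  P(Z=III)·L_III = 0.36 × 0.000292387 = 0.000105259
Normaliser: 2.74225e-08 + 0.000993616 + 0.000105259 = 0.0010989
So the posterior for Subgroup III is 0.000105259 / 0.0010989 ≈ 0.0958.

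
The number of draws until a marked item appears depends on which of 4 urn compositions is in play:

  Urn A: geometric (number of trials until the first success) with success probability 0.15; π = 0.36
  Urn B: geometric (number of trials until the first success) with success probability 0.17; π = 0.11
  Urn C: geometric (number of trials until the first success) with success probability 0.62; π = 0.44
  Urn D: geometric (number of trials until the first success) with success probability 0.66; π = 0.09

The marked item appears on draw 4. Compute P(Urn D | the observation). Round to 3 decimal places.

0.038

Apply Bayes' rule: the posterior for each component is proportional to its prior times its likelihood at x.
Geometric probabilities:
  L_A = 0.0921187
  L_B = 0.0972038
  L_C = 0.0340206
  L_D = 0.0259406
Unnormalised posteriors:
  P(Z=A)·L_A = 0.36 × 0.0921187 = 0.0331627
  P(Z=B)·L_B = 0.11 × 0.0972038 = 0.0106924
  P(Z=C)·L_C = 0.44 × 0.0340206 = 0.0149691
  P(Z=D)·L_D = 0.09 × 0.0259406 = 0.00233466
Sum: 0.0331627 + 0.0106924 + 0.0149691 + 0.00233466 = 0.0611589
Responsibility of Urn D: 0.00233466 / 0.0611589 ≈ 0.038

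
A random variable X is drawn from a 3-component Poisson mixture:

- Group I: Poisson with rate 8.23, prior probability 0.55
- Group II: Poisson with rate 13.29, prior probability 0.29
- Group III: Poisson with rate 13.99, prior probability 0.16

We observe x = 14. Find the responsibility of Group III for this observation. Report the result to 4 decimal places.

0.2918

P(component k | x) = π_k·f_k(x) / marginal(x), where marginal(x) = Σ_j π_j·f_j(x).
Evaluate each component's likelihood at the observed value:
  L_I = 0.0199961
  L_II = 0.104032
  L_III = 0.105989
Weight by the priors:
  π_I·L_I = 0.55 × 0.0199961 = 0.0109979
  π_II·L_II = 0.29 × 0.104032 = 0.0301693
  π_III·L_III = 0.16 × 0.105989 = 0.0169582
Denominator: 0.0109979 + 0.0301693 + 0.0169582 = 0.0581254
P(Group III | data) = 0.0169582 / 0.0581254 ≈ 0.2918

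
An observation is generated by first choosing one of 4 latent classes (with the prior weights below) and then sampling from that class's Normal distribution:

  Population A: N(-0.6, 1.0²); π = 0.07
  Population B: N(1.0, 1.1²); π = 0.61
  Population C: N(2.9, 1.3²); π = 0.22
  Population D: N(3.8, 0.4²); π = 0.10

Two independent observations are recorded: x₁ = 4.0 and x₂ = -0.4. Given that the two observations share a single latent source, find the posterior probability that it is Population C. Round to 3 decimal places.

The responsibility of component k is π_k f_k(x) divided by Σ_j π_j f_j(x).
Since both observations come from the same component, the likelihood for component k is f_k(x₁)·f_k(x₂).
  p_A = [(1/(1.0·√(2π)))·exp(−(4.0−-0.6)²/(2·1.0²)) = 0.398942·exp(-10.58000) = 1.01409e-05] × [0.391043] = 3.96551e-06
  p_B = [(1/(1.1·√(2π)))·exp(−(4.0−1.0)²/(2·1.1²)) = 0.362675·exp(-3.71901) = 0.00879777] × [0.161352] = 0.00141954
  p_C = [(1/(1.3·√(2π)))·exp(−(4.0−2.9)²/(2·1.3²)) = 0.306879·exp(-0.35799) = 0.214533] × [0.0122382] = 0.00262549
  p_D = [(1/(0.4·√(2π)))·exp(−(4.0−3.8)²/(2·0.4²)) = 0.997356·exp(-0.12500) = 0.880163] × [1.14384e-24] = 1.00677e-24
Weight by the priors:
  π_A·p_A = 0.07 × 3.96551e-06 = 2.77585e-07
  π_B·p_B = 0.61 × 0.00141954 = 0.000865919
  π_C·p_C = 0.22 × 0.00262549 = 0.000577608
  π_D·p_D = 0.10 × 1.00677e-24 = 1.00677e-25
Evidence: 2.77585e-07 + 0.000865919 + 0.000577608 + 1.00677e-25 = 0.0014438
P(Population C | data) = 0.000577608 / 0.0014438 ≈ 0.400

0.400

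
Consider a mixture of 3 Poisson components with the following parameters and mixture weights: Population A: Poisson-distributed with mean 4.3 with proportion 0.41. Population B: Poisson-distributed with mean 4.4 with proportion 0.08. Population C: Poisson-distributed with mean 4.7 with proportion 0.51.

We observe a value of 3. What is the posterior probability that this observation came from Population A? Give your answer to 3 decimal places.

0.439

Apply Bayes' rule: the posterior for each component is proportional to its prior times its likelihood at x.
Component likelihoods at x = 3:
  L_A = e^(−4.3)·4.3^3/3! = 0.179799
  L_B = e^(−4.4)·4.4^3/3! = 0.174305
  L_C = e^(−4.7)·4.7^3/3! = 0.157383
Unnormalised posteriors:
  P(Z=A)·L_A = 0.41 × 0.179799 = 0.0737177
  P(Z=B)·L_B = 0.08 × 0.174305 = 0.0139444
  P(Z=C)·L_C = 0.51 × 0.157383 = 0.0802654
Sum: 0.0737177 + 0.0139444 + 0.0802654 = 0.167928
So the posterior for Population A is 0.0737177 / 0.167928 ≈ 0.439.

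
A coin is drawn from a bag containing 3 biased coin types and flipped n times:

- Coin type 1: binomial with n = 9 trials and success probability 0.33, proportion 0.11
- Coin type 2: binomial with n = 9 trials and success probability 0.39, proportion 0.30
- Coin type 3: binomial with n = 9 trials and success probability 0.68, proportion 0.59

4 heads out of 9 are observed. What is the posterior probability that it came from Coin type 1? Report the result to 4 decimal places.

0.1486

P(component k | x) = π_k·f_k(x) / marginal(x), where marginal(x) = Σ_j π_j·f_j(x).
Binomial probabilities:
  f_1 = 0.201744
  f_2 = 0.246194
  f_3 = 0.0903974
Unnormalised posteriors:
  π_1·f_1 = 0.11 × 0.201744 = 0.0221918
  π_2·f_2 = 0.30 × 0.246194 = 0.0738583
  π_3·f_3 = 0.59 × 0.0903974 = 0.0533345
Evidence: 0.0221918 + 0.0738583 + 0.0533345 = 0.149385
P(Coin type 1 | data) ≈ 0.1486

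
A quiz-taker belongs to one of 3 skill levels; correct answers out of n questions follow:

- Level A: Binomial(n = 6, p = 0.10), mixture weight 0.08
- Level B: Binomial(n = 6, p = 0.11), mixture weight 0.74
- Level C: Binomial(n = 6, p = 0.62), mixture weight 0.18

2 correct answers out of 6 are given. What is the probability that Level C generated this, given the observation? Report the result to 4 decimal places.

0.1902

P(component k | x) = π_k·f_k(x) / marginal(x), where marginal(x) = Σ_j π_j·f_j(x).
Component likelihoods at x = 2 correct answers out of 6:
  f_A = C(6,2)·0.10^2·0.90^4 = 15·0.01·0.6561 = 0.098415
  f_B = C(6,2)·0.11^2·0.89^4 = 15·0.0121·0.627422 = 0.113877
  f_C = C(6,2)·0.62^2·0.38^4 = 15·0.3844·0.0208514 = 0.120229
Weight by the priors:
  π_A·f_A = 0.08 × 0.098415 = 0.0078732
  π_B·f_B = 0.74 × 0.113877 = 0.0842691
  π_C·f_C = 0.18 × 0.120229 = 0.0216412
Denominator: 0.0078732 + 0.0842691 + 0.0216412 = 0.113784
P(Level C | 2 correct answers out of 6) ≈ 0.1902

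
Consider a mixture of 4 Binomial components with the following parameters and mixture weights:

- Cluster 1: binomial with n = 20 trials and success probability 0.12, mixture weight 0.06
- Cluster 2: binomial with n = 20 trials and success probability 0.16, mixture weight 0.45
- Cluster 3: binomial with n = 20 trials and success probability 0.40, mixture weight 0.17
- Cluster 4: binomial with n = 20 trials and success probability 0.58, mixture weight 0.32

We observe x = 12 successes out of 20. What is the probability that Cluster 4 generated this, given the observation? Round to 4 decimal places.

0.9035

By Bayes' theorem, P(k | x) = P(Z=k) f_k(x) / Σ_j P(Z=j) f_j(x).
Component likelihoods at x = 12 successes out of 20:
  f_1 = 4.03928e-07
  f_2 = 8.78904e-06
  f_3 = 0.0354974
  f_4 = 0.176765
Unnormalised posteriors:
  P(Z=1)·f_1 = 0.06 × 4.03928e-07 = 2.42357e-08
  P(Z=2)·f_2 = 0.45 × 8.78904e-06 = 3.95507e-06
  P(Z=3)·f_3 = 0.17 × 0.0354974 = 0.00603456
  P(Z=4)·f_4 = 0.32 × 0.176765 = 0.0565649
Denominator: 2.42357e-08 + 3.95507e-06 + 0.00603456 + 0.0565649 = 0.0626035
P(Cluster 4 | x) = 0.0565649 / 0.0626035 ≈ 0.9035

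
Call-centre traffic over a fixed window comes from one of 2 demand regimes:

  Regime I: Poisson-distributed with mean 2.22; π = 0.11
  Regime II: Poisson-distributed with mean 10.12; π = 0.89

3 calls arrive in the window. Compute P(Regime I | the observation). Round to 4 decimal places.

The responsibility of component k is w_k f_k(x) divided by Σ_j w_j f_j(x).
Poisson probabilities:
  L_I = 0.19805
  L_II = 0.00695553
Prior × likelihood for each component:
  w_I·L_I = 0.11 × 0.19805 = 0.0217855
  w_II·L_II = 0.89 × 0.00695553 = 0.00619042
Evidence: 0.0217855 + 0.00619042 = 0.0279759
So the posterior for Regime I is 0.0217855 / 0.0279759 ≈ 0.7787.

0.7787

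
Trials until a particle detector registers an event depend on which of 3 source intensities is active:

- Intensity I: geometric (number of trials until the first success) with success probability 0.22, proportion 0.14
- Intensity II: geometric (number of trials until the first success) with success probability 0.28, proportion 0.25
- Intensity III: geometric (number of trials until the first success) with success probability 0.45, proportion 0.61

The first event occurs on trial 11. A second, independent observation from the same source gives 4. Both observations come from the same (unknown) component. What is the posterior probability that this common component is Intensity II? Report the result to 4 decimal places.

The responsibility of component k is π_k f_k(x) divided by Σ_j π_j f_j(x).
Since both observations come from the same component, the likelihood for component k is f_k(x₁)·f_k(x₂).
  f_I = [0.22·(1−0.22)^10 = 0.22·0.0833578 = 0.0183387] × [0.104401] = 0.00191459
  f_II = [0.28·(1−0.28)^10 = 0.28·0.0374391 = 0.0104829] × [0.104509] = 0.00109557
  f_III = [0.45·(1−0.45)^10 = 0.45·0.00253295 = 0.00113983] × [0.0748688] = 8.53375e-05
Unnormalised posteriors:
  π_I·f_I = 0.14 × 0.00191459 = 0.000268042
  π_II·f_II = 0.25 × 0.00109557 = 0.000273891
  π_III·f_III = 0.61 × 8.53375e-05 = 5.20559e-05
Evidence: 0.000268042 + 0.000273891 + 5.20559e-05 = 0.00059399
Responsibility of Intensity II: 0.000273891 / 0.00059399 ≈ 0.4611

0.4611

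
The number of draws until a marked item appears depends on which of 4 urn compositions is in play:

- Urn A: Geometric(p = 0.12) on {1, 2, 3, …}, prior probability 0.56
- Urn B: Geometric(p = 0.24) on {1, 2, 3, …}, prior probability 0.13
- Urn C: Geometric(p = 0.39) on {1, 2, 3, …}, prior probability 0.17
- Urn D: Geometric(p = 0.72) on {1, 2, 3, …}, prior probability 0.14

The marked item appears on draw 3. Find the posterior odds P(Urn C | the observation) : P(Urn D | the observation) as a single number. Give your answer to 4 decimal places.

Posterior odds = (π_i f_i(x)) / (π_j f_j(x)); the normalising sum cancels.
Geometric probabilities:
  L_A = 0.092928
  L_B = 0.138624
  L_C = 0.145119
  L_D = 0.056448
Odds = (0.17/0.14) × (0.145119/0.056448) = 1.21429 × 2.57084 ≈ 3.1217

3.1217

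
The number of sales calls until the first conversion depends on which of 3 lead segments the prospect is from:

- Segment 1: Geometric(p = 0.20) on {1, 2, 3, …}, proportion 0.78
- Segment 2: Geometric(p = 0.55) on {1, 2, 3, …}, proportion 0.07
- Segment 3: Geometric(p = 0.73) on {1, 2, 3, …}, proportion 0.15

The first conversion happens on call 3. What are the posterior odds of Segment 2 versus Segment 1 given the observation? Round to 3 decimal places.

Posterior odds = (w_i f_i(x)) / (w_j f_j(x)); the normalising sum cancels.
Evaluate each component's likelihood at the observed value:
  p_1 = 0.20·(1−0.20)^2 = 0.20·0.64 = 0.128
  p_2 = 0.55·(1−0.55)^2 = 0.55·0.2025 = 0.111375
  p_3 = 0.73·(1−0.73)^2 = 0.73·0.0729 = 0.053217
0.00779625 / 0.09984 ≈ 0.078

0.078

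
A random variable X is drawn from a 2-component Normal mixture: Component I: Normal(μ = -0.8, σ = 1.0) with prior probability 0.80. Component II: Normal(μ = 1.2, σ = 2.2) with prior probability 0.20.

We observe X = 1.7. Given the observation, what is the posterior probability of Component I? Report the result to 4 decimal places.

0.2841

P(component k | x) = P(Z=k)·f_k(x) / marginal(x), where marginal(x) = Σ_j P(Z=j)·f_j(x).
Evaluate each component's likelihood at the observed value:
  p_I = 0.0175283
  p_II = 0.176714
Multiply by the mixture weights:
  P(Z=I)·p_I = 0.80 × 0.0175283 = 0.0140226
  P(Z=II)·p_II = 0.20 × 0.176714 = 0.0353428
Sum: 0.0140226 + 0.0353428 = 0.0493655
P(Component I | data) ≈ 0.2841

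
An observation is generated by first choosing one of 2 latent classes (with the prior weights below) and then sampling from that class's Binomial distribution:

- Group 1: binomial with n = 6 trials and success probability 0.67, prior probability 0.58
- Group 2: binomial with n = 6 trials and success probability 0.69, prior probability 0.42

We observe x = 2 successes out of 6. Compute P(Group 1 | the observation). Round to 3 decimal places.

0.626

Apply Bayes' rule: the posterior for each component is proportional to its prior times its likelihood at x.
Binomial probabilities:
  p_1 = 0.079854
  p_2 = 0.0659533
Unnormalised posteriors:
  π_1·p_1 = 0.58 × 0.079854 = 0.0463153
  π_2·p_2 = 0.42 × 0.0659533 = 0.0277004
Denominator: 0.0463153 + 0.0277004 = 0.0740157
P(Group 1 | the observation) ≈ 0.626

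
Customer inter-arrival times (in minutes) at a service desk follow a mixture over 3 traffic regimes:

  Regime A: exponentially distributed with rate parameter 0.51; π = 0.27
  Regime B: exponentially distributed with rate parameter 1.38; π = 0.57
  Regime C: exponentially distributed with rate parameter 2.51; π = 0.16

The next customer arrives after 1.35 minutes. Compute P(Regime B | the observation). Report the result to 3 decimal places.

0.596

By Bayes' theorem, P(k | x) = w_k f_k(x) / Σ_j w_j f_j(x).
Exponential densities:
  f_A = 0.256188
  f_B = 0.214185
  f_C = 0.0847358
Weight by the priors:
  w_A·f_A = 0.27 × 0.256188 = 0.0691707
  w_B·f_B = 0.57 × 0.214185 = 0.122085
  w_C·f_C = 0.16 × 0.0847358 = 0.0135577
Evidence: 0.0691707 + 0.122085 + 0.0135577 = 0.204814
Responsibility of Regime B: 0.122085 / 0.204814 ≈ 0.596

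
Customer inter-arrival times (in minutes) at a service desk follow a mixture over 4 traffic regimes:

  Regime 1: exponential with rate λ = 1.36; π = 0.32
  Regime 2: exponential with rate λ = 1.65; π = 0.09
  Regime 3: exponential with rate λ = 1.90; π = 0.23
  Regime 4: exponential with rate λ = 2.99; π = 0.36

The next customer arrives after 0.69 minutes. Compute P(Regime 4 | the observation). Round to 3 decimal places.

0.290

The responsibility of component k is P(Z=k) f_k(x) divided by Σ_j P(Z=j) f_j(x).
Exponential densities:
  L_1 = 0.532105
  L_2 = 0.528494
  L_3 = 0.512146
  L_4 = 0.379908
Unnormalised posteriors:
  P(Z=1)·L_1 = 0.32 × 0.532105 = 0.170273
  P(Z=2)·L_2 = 0.09 × 0.528494 = 0.0475644
  P(Z=3)·L_3 = 0.23 × 0.512146 = 0.117794
  P(Z=4)·L_4 = 0.36 × 0.379908 = 0.136767
Marginal: 0.170273 + 0.0475644 + 0.117794 + 0.136767 = 0.472398
P(Regime 4 | 0.69 minutes) ≈ 0.290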